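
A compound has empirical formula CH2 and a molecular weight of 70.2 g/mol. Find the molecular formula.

Empirical-formula mass = 14.03 g/mol
n = 70.2 / 14.03 = 5.00 ≈ 5
Molecular formula = (CH2)5 = C5H10

C5H10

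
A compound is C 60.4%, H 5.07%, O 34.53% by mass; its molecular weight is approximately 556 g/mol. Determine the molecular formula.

C28H28O12

Assume 100 g: 60.4 g C, 5.07 g H, 34.53 g O.
C: 60.4 g ÷ 12.01 g/mol = 5.029 mol
H: 5.07 g ÷ 1.008 g/mol = 5.03 mol
O: 34.53 g ÷ 16.00 g/mol = 2.158 mol
Divide by the smallest (2.158 mol O): C 2.330, H 2.331, O 1.000
Scaling by 3: C 6.99, H 6.99, O 3.00 → C7H7O3
Empirical-formula mass = 139.13 g/mol
n = 556 / 139.13 = 4.00 ≈ 4
Molecular formula = (C7H7O3)×4 = C28H28O12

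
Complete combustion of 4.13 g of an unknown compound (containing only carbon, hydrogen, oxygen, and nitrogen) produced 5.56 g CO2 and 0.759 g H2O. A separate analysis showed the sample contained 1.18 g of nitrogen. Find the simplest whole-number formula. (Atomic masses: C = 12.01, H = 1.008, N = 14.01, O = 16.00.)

C3H2N2O2

mol C = 5.56 / 44.01 = 0.1263; mass C = 0.1263 × 12.01 = 1.517 g
mol H = 2 × (0.759 / 18.02) = 0.08424; mass H = 0.08424 × 1.008 = 0.08491 g
mol N = 1.18 / 14.01 = 0.08423
mass O = 4.13 − (2.782) = 1.348 g → mol O = 0.08424
Ratios (÷ 0.08423): C 1.500, H 1.000, N 1.000, O 1.000
Scaling by 2: C 3.00, H 2.00, N 2.00, O 2.00 → C3H2N2O2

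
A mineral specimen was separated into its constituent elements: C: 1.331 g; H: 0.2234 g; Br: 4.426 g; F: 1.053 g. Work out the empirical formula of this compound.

C: 1.331 g ÷ 12.01 g/mol = 0.1108 mol
H: 0.2234 g ÷ 1.008 g/mol = 0.2216 mol
Br: 4.426 g ÷ 79.90 g/mol = 0.05539 mol
F: 1.053 g ÷ 19.00 g/mol = 0.05542 mol
Ratios (÷ 0.05539): C 2.001, H 4.001, Br 1.000, F 1.000
→ C2H4BrF

C2H4BrF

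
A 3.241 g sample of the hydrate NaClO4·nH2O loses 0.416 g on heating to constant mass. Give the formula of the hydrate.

Mass of anhydrous NaClO4 = 3.241 − 0.416 = 2.825 g
mol H2O = 0.416 / 18.02 = 0.02309
Molar mass of NaClO4 = 122.44 g/mol → mol NaClO4 = 2.825 / 122.44 = 0.02307
n = 0.02309 / 0.02307 = 1.00 ≈ 1 → NaClO4·H2O

NaClO4·H2O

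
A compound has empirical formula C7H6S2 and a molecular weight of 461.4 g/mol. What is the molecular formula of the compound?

C21H18S6

Empirical-formula mass = 154.26 g/mol
n = 461.4 / 154.26 = 2.99 ≈ 3
Molecular formula = (C7H6S2)3 = C21H18S6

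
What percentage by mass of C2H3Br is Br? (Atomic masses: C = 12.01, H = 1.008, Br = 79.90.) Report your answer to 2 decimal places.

Molar mass = 2(12.01) + 3(1.008) + 1(79.90) = 106.944 g/mol
Mass of Br per mole = 1 × 79.90 = 79.900 g
% Br = 79.900 / 106.944 × 100 = 74.71%

74.71%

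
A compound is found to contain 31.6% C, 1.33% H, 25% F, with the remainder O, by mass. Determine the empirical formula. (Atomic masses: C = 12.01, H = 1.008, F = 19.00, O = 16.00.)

Assume 100 g: 31.6 g C, 1.33 g H, 25 g F, 42.07 g O.
Moles — C: 31.6 / 12.01 = 2.631 mol; H: 1.33 / 1.008 = 1.319 mol; F: 25 / 19.00 = 1.316 mol; O: 42.07 / 16.00 = 2.629 mol
Divide by the smallest (1.316 mol F): C 2.000, H 1.003, F 1.000, O 1.998
→ C2HFO2

C2HFO2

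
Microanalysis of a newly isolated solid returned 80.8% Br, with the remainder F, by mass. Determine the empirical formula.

BrF

Assume 100 g: 80.8 g Br, 19.2 g F.
n(Br) = 80.8/79.90 = 1.011, n(F) = 19.2/19.00 = 1.011
Divide by the smallest (1.011 mol F): Br 1.001, F 1.000
≈ 1:1 → BrF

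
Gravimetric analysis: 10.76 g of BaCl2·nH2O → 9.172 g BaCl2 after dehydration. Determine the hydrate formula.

BaCl2·2H2O

Mass of water lost = 10.76 − 9.172 = 1.588 g → 1.588 / 18.02 = 0.08812 mol H2O
Molar mass of BaCl2 = 208.23 g/mol → mol BaCl2 = 9.172 / 208.23 = 0.04405
n = 0.08812 / 0.04405 = 2.00 ≈ 2 → BaCl2·2H2O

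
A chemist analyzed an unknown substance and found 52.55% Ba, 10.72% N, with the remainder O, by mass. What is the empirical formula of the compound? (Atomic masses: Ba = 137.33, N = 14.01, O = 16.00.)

BaN2O6

Assume 100 g: 52.55 g Ba, 10.72 g N, 36.73 g O.
Ba: 52.55 g ÷ 137.33 g/mol = 0.3827 mol
N: 10.72 g ÷ 14.01 g/mol = 0.7652 mol
O: 36.73 g ÷ 16.00 g/mol = 2.296 mol
Ratios (÷ 0.3827): Ba 1.000, N 2.000, O 5.999
Ratio ≈ 1:2:6, so the empirical formula is BaN2O6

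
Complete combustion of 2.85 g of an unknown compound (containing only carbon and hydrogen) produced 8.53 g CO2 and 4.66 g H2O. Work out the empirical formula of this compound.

C3H8

mol C = 8.53 / 44.01 = 0.1938; mass C = 0.1938 × 12.01 = 2.328 g
mol H = 2 × (4.66 / 18.02) = 0.5172; mass H = 0.5172 × 1.008 = 0.5213 g
Smallest is C at 0.1938 mol; normalising gives C 1.000, H 2.668
×3: C 3.00, H 8.01 → C3H8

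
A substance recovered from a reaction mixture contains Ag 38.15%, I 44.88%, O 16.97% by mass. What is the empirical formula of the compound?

AgIO3

Assume 100 g: 38.15 g Ag, 44.88 g I, 16.97 g O.
Moles — Ag: 38.15 / 107.87 = 0.3537 mol; I: 44.88 / 126.90 = 0.3537 mol; O: 16.97 / 16.00 = 1.061 mol
Divide by the smallest (0.3537 mol I): Ag 1.000, I 1.000, O 2.999
≈ 1:1:3 → AgIO3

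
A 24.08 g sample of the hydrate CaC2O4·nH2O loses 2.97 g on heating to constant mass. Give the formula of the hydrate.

CaC2O4·H2O

Mass of anhydrous CaC2O4 = 24.08 − 2.97 = 21.11 g
mol H2O = 2.97 / 18.02 = 0.1648
Molar mass of CaC2O4 = 128.10 g/mol → mol CaC2O4 = 21.11 / 128.10 = 0.1648
n = 0.1648 / 0.1648 = 1.00 ≈ 1 → CaC2O4·H2O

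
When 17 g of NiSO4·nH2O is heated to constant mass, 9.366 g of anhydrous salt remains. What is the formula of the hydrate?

NiSO4·7H2O

Mass of water lost = 17 − 9.366 = 7.634 g → 7.634 / 18.02 = 0.4236 mol H2O
Molar mass of NiSO4 = 154.76 g/mol → mol NiSO4 = 9.366 / 154.76 = 0.06052
n = 0.4236 / 0.06052 = 7.00 ≈ 7 → NiSO4·7H2O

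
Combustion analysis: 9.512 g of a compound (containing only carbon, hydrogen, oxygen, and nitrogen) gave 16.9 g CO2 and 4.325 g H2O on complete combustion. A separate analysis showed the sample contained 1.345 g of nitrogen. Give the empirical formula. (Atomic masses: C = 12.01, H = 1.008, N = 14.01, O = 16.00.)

mol C = 16.9 / 44.01 = 0.3840; mass C = 0.3840 × 12.01 = 4.612 g
mol H = 2 × (4.325 / 18.02) = 0.4800; mass H = 0.4800 × 1.008 = 0.4839 g
mol N = 1.345 / 14.01 = 0.09600
mass O = 9.512 − (6.441) = 3.071 g → mol O = 0.1920
Divide by the smallest (0.096 mol N): C 4.000, H 5.000, N 1.000, O 1.999
≈ 4:5:1:2 → C4H5NO2

C4H5NO2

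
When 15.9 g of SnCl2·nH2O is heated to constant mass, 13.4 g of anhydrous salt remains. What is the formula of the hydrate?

Mass of water lost = 15.9 − 13.4 = 2.5 g → 2.5 / 18.02 = 0.1387 mol H2O
Molar mass of SnCl2 = 189.61 g/mol → mol SnCl2 = 13.4 / 189.61 = 0.07067
n = 0.1387 / 0.07067 = 1.96 ≈ 2 → SnCl2·2H2O

SnCl2·2H2O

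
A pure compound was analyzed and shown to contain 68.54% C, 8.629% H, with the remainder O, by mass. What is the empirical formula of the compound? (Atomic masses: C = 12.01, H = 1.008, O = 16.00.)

C4H6O

Assume 100 g: 68.54 g C, 8.629 g H, 22.831 g O.
n(C) = 68.54/12.01 = 5.707, n(H) = 8.629/1.008 = 8.561, n(O) = 22.831/16.00 = 1.427
Smallest is O at 1.427 mol; normalising gives C 3.999, H 5.999, O 1.000
Ratio ≈ 4:6:1, so the empirical formula is C4H6O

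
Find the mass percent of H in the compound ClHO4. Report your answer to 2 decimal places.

1.00%

Molar mass = 1(35.45) + 1(1.008) + 4(16.00) = 100.458 g/mol
Mass of H per mole = 1 × 1.008 = 1.008 g
% H = 1.008 / 100.458 × 100 = 1.00%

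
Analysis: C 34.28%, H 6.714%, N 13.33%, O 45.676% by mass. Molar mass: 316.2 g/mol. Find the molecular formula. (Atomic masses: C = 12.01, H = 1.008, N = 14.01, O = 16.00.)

Assume 100 g: 34.28 g C, 6.714 g H, 13.33 g N, 45.676 g O.
n(C) = 34.28/12.01 = 2.854, n(H) = 6.714/1.008 = 6.661, n(N) = 13.33/14.01 = 0.9515, n(O) = 45.676/16.00 = 2.855
Divide by the smallest (0.9515 mol N): C 3.000, H 7.000, N 1.000, O 3.000
→ C3H7NO3
Empirical-formula mass = 105.10 g/mol
n = 316.2 / 105.10 = 3.01 ≈ 3
Molecular formula = (C3H7NO3)×3 = C9H21N3O9

C9H21N3O9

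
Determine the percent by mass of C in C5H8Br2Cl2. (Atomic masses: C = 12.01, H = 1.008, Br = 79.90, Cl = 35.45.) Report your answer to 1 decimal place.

Molar mass = 5(12.01) + 8(1.008) + 2(79.90) + 2(35.45) = 298.814 g/mol
Mass of C per mole = 5 × 12.01 = 60.050 g
% C = 60.050 / 298.814 × 100 = 20.1%

20.1%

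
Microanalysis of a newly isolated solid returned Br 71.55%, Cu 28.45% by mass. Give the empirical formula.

Br2Cu

Assume 100 g: 71.55 g Br, 28.45 g Cu.
n(Br) = 71.55/79.90 = 0.8955, n(Cu) = 28.45/63.55 = 0.4477
Divide by the smallest (0.4477 mol Cu): Br 2.000, Cu 1.000
Ratio ≈ 2:1, so the empirical formula is Br2Cu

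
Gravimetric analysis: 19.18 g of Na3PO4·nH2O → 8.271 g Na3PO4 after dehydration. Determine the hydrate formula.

Mass of water lost = 19.18 − 8.271 = 10.91 g → 10.91 / 18.02 = 0.6054 mol H2O
Molar mass of Na3PO4 = 163.94 g/mol → mol Na3PO4 = 8.271 / 163.94 = 0.05045
n = 0.6054 / 0.05045 = 12.00 ≈ 12 → Na3PO4·12H2O

Na3PO4·12H2O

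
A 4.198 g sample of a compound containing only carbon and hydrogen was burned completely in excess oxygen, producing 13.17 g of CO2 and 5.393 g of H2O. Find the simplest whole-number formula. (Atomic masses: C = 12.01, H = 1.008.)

mol C = 13.17 / 44.01 = 0.2993; mass C = 0.2993 × 12.01 = 3.594 g
mol H = 2 × (5.393 / 18.02) = 0.5986; mass H = 0.5986 × 1.008 = 0.6033 g
Ratios (÷ 0.2993): C 1.000, H 2.000
Ratio ≈ 1:2, so the empirical formula is CH2

CH2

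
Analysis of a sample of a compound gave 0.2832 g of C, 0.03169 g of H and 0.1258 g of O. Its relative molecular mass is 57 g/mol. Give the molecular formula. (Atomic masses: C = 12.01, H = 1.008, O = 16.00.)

C: 0.2832 g ÷ 12.01 g/mol = 0.02358 mol
H: 0.03169 g ÷ 1.008 g/mol = 0.03144 mol
O: 0.1258 g ÷ 16.00 g/mol = 0.007862 mol
Ratios (÷ 0.007862): C 2.999, H 3.999, O 1.000
Ratio ≈ 3:4:1, so the empirical formula is C3H4O
Empirical-formula mass = 56.06 g/mol
n = 57 / 56.06 = 1.02 ≈ 1
Molecular formula = empirical formula = C3H4O

C3H4O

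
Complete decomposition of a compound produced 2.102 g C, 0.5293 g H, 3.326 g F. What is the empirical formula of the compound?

C: 2.102 g ÷ 12.01 g/mol = 0.175 mol
H: 0.5293 g ÷ 1.008 g/mol = 0.5251 mol
F: 3.326 g ÷ 19.00 g/mol = 0.1751 mol
Divide by the smallest (0.175 mol C): C 1.000, H 3.000, F 1.000
→ CH3F

CH3F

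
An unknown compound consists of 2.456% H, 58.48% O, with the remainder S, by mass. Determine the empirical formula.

Assume 100 g: 2.456 g H, 58.48 g O, 39.064 g S.
H: 2.456 g ÷ 1.008 g/mol = 2.437 mol
O: 58.48 g ÷ 16.00 g/mol = 3.655 mol
S: 39.064 g ÷ 32.07 g/mol = 1.218 mol
Divide by the smallest (1.218 mol S): H 2.000, O 3.001, S 1.000
Ratio ≈ 2:3:1, so the empirical formula is H2O3S

H2O3S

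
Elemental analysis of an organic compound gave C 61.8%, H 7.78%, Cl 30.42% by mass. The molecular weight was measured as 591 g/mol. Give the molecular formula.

Assume 100 g: 61.8 g C, 7.78 g H, 30.42 g Cl.
Moles — C: 61.8 / 12.01 = 5.146 mol; H: 7.78 / 1.008 = 7.718 mol; Cl: 30.42 / 35.45 = 0.8581 mol
Divide by the smallest (0.8581 mol Cl): C 5.997, H 8.994, Cl 1.000
≈ 6:9:1 → C6H9Cl
Empirical-formula mass = 116.58 g/mol
n = 591 / 116.58 = 5.07 ≈ 5
Molecular formula = (C6H9Cl)×5 = C30H45Cl5

C30H45Cl5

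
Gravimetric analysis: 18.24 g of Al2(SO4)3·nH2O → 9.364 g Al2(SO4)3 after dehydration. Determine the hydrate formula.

Mass of water lost = 18.24 − 9.364 = 8.876 g → 8.876 / 18.02 = 0.4926 mol H2O
Molar mass of Al2(SO4)3 = 342.17 g/mol → mol Al2(SO4)3 = 9.364 / 342.17 = 0.02737
n = 0.4926 / 0.02737 = 18.00 ≈ 18 → Al2(SO4)3·18H2O

Al2(SO4)3·18H2O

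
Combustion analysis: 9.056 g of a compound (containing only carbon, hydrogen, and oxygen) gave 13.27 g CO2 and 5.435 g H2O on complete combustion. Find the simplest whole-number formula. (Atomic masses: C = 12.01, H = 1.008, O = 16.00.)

mol C = 13.27 / 44.01 = 0.3015; mass C = 0.3015 × 12.01 = 3.621 g
mol H = 2 × (5.435 / 18.02) = 0.6032; mass H = 0.6032 × 1.008 = 0.6080 g
mass O = 9.056 − (4.229) = 4.827 g → mol O = 0.3017
Smallest is C at 0.3015 mol; normalising gives C 1.000, H 2.001, O 1.000
Ratio ≈ 1:2:1, so the empirical formula is CH2O

CH2O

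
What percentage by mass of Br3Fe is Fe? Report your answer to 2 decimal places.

Molar mass = 3(79.90) + 1(55.85) = 295.550 g/mol
Mass of Fe per mole = 1 × 55.85 = 55.850 g
% Fe = 55.850 / 295.550 × 100 = 18.90%

18.90%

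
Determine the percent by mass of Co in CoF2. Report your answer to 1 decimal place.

60.8%

Molar mass = 1(58.93) + 2(19.00) = 96.930 g/mol
Mass of Co per mole = 1 × 58.93 = 58.930 g
% Co = 58.930 / 96.930 × 100 = 60.8%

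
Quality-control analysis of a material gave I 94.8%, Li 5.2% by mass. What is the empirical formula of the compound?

Assume 100 g: 94.8 g I, 5.2 g Li.
I: 94.8 g ÷ 126.90 g/mol = 0.747 mol
Li: 5.2 g ÷ 6.94 g/mol = 0.7493 mol
Smallest is I at 0.747 mol; normalising gives I 1.000, Li 1.003
≈ 1:1 → ILi

ILi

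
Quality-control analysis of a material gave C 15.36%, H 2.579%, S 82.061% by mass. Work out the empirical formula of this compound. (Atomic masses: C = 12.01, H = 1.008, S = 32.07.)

Assume 100 g: 15.36 g C, 2.579 g H, 82.061 g S.
Moles — C: 15.36 / 12.01 = 1.279 mol; H: 2.579 / 1.008 = 2.559 mol; S: 82.061 / 32.07 = 2.559 mol
Divide by the smallest (1.279 mol C): C 1.000, H 2.001, S 2.001
≈ 1:2:2 → CH2S2

CH2S2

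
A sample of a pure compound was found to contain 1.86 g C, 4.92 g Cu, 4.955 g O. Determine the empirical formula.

C: 1.86 g ÷ 12.01 g/mol = 0.1549 mol
Cu: 4.92 g ÷ 63.55 g/mol = 0.07742 mol
O: 4.955 g ÷ 16.00 g/mol = 0.3097 mol
Divide by the smallest (0.07742 mol Cu): C 2.000, Cu 1.000, O 4.000
→ C2CuO4

C2CuO4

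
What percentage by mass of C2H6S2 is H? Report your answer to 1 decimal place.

Molar mass = 2(12.01) + 6(1.008) + 2(32.07) = 94.208 g/mol
Mass of H per mole = 6 × 1.008 = 6.048 g
% H = 6.048 / 94.208 × 100 = 6.4%

6.4%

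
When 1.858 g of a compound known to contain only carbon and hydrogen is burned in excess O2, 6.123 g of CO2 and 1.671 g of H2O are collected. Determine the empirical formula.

mol C = 6.123 / 44.01 = 0.1391; mass C = 0.1391 × 12.01 = 1.671 g
mol H = 2 × (1.671 / 18.02) = 0.1855; mass H = 0.1855 × 1.008 = 0.1869 g
Ratios (÷ 0.1391): C 1.000, H 1.333
Scaling by 3: C 3.00, H 4.00 → C3H4

C3H4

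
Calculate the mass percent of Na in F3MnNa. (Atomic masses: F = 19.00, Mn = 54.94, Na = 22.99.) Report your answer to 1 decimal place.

Molar mass = 3(19.00) + 1(54.94) + 1(22.99) = 134.930 g/mol
Mass of Na per mole = 1 × 22.99 = 22.990 g
% Na = 22.990 / 134.930 × 100 = 17.0%

17.0%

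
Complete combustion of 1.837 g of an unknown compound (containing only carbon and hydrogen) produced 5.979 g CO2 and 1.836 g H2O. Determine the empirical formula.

C2H3

mol C = 5.979 / 44.01 = 0.1359; mass C = 0.1359 × 12.01 = 1.632 g
mol H = 2 × (1.836 / 18.02) = 0.2038; mass H = 0.2038 × 1.008 = 0.2054 g
Smallest is C at 0.1359 mol; normalising gives C 1.000, H 1.500
Scaling by 2: C 2.00, H 3.00 → C2H3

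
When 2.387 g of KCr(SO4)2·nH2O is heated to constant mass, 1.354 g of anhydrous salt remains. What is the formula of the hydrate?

KCr(SO4)2·12H2O

Mass of water lost = 2.387 − 1.354 = 1.033 g → 1.033 / 18.02 = 0.05733 mol H2O
Molar mass of KCr(SO4)2 = 283.24 g/mol → mol KCr(SO4)2 = 1.354 / 283.24 = 0.00478
n = 0.05733 / 0.00478 = 11.99 ≈ 12 → KCr(SO4)2·12H2O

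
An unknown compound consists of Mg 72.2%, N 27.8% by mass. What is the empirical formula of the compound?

Assume 100 g: 72.2 g Mg, 27.8 g N.
Moles — Mg: 72.2 / 24.31 = 2.97 mol; N: 27.8 / 14.01 = 1.984 mol
Divide by the smallest (1.984 mol N): Mg 1.497, N 1.000
Multiply by 2: Mg 2.99, N 2.00 → Mg3N2

Mg3N2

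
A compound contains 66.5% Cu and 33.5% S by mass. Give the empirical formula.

CuS

Assume 100 g: 66.5 g Cu, 33.5 g S.
n(Cu) = 66.5/63.55 = 1.046, n(S) = 33.5/32.07 = 1.045
Divide by the smallest (1.045 mol S): Cu 1.002, S 1.000
→ CuS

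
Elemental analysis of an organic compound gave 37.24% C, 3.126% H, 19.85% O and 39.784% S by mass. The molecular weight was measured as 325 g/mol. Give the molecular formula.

Assume 100 g: 37.24 g C, 3.126 g H, 19.85 g O, 39.784 g S.
Moles — C: 37.24 / 12.01 = 3.101 mol; H: 3.126 / 1.008 = 3.101 mol; O: 19.85 / 16.00 = 1.241 mol; S: 39.784 / 32.07 = 1.241 mol
Smallest is S at 1.241 mol; normalising gives C 2.500, H 2.500, O 1.000, S 1.000
Scaling by 2: C 5.00, H 5.00, O 2.00, S 2.00 → C5H5O2S2
Empirical-formula mass = 161.23 g/mol
n = 325 / 161.23 = 2.02 ≈ 2
Molecular formula = (C5H5O2S2)×2 = C10H10O4S4

C10H10O4S4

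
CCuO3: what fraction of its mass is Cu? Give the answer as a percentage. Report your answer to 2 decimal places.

Molar mass = 1(12.01) + 1(63.55) + 3(16.00) = 123.560 g/mol
Mass of Cu per mole = 1 × 63.55 = 63.550 g
% Cu = 63.550 / 123.560 × 100 = 51.43%

51.43%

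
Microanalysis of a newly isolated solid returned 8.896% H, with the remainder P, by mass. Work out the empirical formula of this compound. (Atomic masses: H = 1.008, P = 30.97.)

Assume 100 g: 8.896 g H, 91.104 g P.
Moles — H: 8.896 / 1.008 = 8.825 mol; P: 91.104 / 30.97 = 2.942 mol
Divide by the smallest (2.942 mol P): H 3.000, P 1.000
Ratio ≈ 3:1, so the empirical formula is H3P

H3P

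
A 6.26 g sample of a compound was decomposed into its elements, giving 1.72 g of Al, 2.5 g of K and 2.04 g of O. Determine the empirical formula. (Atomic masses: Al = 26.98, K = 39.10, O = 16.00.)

Moles — Al: 1.72 / 26.98 = 0.06375 mol; K: 2.5 / 39.10 = 0.06394 mol; O: 2.04 / 16.00 = 0.1275 mol
Smallest is Al at 0.06375 mol; normalising gives Al 1.000, K 1.003, O 2.000
≈ 1:1:2 → AlKO2

AlKO2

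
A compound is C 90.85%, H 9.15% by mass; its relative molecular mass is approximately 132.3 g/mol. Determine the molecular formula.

C10H12

Assume 100 g: 90.85 g C, 9.15 g H.
C: 90.85 g ÷ 12.01 g/mol = 7.565 mol
H: 9.15 g ÷ 1.008 g/mol = 9.077 mol
Ratios (÷ 7.565): C 1.000, H 1.200
Multiply by 5: C 5.00, H 6.00 → C5H6
Empirical-formula mass = 66.10 g/mol
n = 132.3 / 66.10 = 2.00 ≈ 2
Molecular formula = (C5H6)×2 = C10H12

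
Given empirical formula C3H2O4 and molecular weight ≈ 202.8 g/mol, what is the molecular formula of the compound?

C6H4O8

Empirical-formula mass = 102.05 g/mol
n = 202.8 / 102.05 = 1.99 ≈ 2
Molecular formula = (C3H2O4)2 = C6H4O8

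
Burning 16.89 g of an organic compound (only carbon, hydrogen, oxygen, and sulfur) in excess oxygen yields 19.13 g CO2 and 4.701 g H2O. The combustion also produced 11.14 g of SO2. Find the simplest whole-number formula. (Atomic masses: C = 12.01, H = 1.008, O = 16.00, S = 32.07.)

mol C = 19.13 / 44.01 = 0.4347; mass C = 0.4347 × 12.01 = 5.220 g
mol H = 2 × (4.701 / 18.02) = 0.5218; mass H = 0.5218 × 1.008 = 0.5259 g
mol S = 11.14 / 64.07 = 0.1739; mass S = 5.576 g
mass O = 16.89 − (11.32) = 5.568 g → mol O = 0.3480
Ratios (÷ 0.1739): C 2.500, H 3.001, O 2.001, S 1.000
Multiply by 2: C 5.00, H 6.00, O 4.00, S 2.00 → C5H6O4S2

C5H6O4S2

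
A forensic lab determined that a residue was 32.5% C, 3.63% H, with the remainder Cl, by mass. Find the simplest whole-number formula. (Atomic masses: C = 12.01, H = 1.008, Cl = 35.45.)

Assume 100 g: 32.5 g C, 3.63 g H, 63.87 g Cl.
n(C) = 32.5/12.01 = 2.706, n(H) = 3.63/1.008 = 3.601, n(Cl) = 63.87/35.45 = 1.802
Smallest is Cl at 1.802 mol; normalising gives C 1.502, H 1.999, Cl 1.000
Multiply by 2: C 3.00, H 4.00, Cl 2.00 → C3H4Cl2

C3H4Cl2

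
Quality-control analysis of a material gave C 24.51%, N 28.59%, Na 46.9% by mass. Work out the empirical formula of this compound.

CNNa

Assume 100 g: 24.51 g C, 28.59 g N, 46.9 g Na.
C: 24.51 g ÷ 12.01 g/mol = 2.041 mol
N: 28.59 g ÷ 14.01 g/mol = 2.041 mol
Na: 46.9 g ÷ 22.99 g/mol = 2.04 mol
Divide by the smallest (2.04 mol Na): C 1.000, N 1.000, Na 1.000
→ CNNa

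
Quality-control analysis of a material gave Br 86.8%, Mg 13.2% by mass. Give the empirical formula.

Assume 100 g: 86.8 g Br, 13.2 g Mg.
n(Br) = 86.8/79.90 = 1.086, n(Mg) = 13.2/24.31 = 0.543
Smallest is Mg at 0.543 mol; normalising gives Br 2.001, Mg 1.000
≈ 2:1 → Br2Mg

Br2Mg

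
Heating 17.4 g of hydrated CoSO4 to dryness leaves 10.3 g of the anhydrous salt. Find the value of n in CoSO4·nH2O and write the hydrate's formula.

Mass of water lost = 17.4 − 10.3 = 7.1 g → 7.1 / 18.02 = 0.394 mol H2O
Molar mass of CoSO4 = 155.00 g/mol → mol CoSO4 = 10.3 / 155.00 = 0.06645
n = 0.394 / 0.06645 = 5.93 ≈ 6 → CoSO4·6H2O

CoSO4·6H2O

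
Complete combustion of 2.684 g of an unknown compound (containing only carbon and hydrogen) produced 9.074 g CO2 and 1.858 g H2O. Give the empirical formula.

CH

mol C = 9.074 / 44.01 = 0.2062; mass C = 0.2062 × 12.01 = 2.476 g
mol H = 2 × (1.858 / 18.02) = 0.2062; mass H = 0.2062 × 1.008 = 0.2079 g
Divide by the smallest (0.2062 mol C): C 1.000, H 1.000
≈ 1:1 → CH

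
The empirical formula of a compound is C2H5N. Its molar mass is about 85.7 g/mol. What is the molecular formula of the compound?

Empirical-formula mass = 43.07 g/mol
n = 85.7 / 43.07 = 1.99 ≈ 2
Molecular formula = (C2H5N)2 = C4H10N2

C4H10N2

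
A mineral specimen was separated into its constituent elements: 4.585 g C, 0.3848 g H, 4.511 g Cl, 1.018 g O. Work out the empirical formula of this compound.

C6H6Cl2O

C: 4.585 g ÷ 12.01 g/mol = 0.3818 mol
H: 0.3848 g ÷ 1.008 g/mol = 0.3817 mol
Cl: 4.511 g ÷ 35.45 g/mol = 0.1272 mol
O: 1.018 g ÷ 16.00 g/mol = 0.06363 mol
Divide by the smallest (0.06363 mol O): C 6.000, H 6.000, Cl 2.000, O 1.000
≈ 6:6:2:1 → C6H6Cl2O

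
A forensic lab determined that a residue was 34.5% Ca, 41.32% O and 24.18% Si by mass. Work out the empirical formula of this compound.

Assume 100 g: 34.5 g Ca, 41.32 g O, 24.18 g Si.
Moles — Ca: 34.5 / 40.08 = 0.8608 mol; O: 41.32 / 16.00 = 2.583 mol; Si: 24.18 / 28.09 = 0.8608 mol
Divide by the smallest (0.8608 mol Ca): Ca 1.000, O 3.000, Si 1.000
Ratio ≈ 1:3:1, so the empirical formula is CaO3Si

CaO3Si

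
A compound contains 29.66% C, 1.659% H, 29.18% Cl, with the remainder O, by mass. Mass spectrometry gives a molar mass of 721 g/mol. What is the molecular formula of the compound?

C18H12Cl6O18

Assume 100 g: 29.66 g C, 1.659 g H, 29.18 g Cl, 39.501 g O.
n(C) = 29.66/12.01 = 2.47, n(H) = 1.659/1.008 = 1.646, n(Cl) = 29.18/35.45 = 0.8231, n(O) = 39.501/16.00 = 2.469
Smallest is Cl at 0.8231 mol; normalising gives C 3.000, H 1.999, Cl 1.000, O 2.999
→ C3H2ClO3
Empirical-formula mass = 121.50 g/mol
n = 721 / 121.50 = 5.93 ≈ 6
Molecular formula = (C3H2ClO3)×6 = C18H12Cl6O18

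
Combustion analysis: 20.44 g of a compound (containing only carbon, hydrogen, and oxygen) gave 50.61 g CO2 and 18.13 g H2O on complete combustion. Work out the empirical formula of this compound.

C4H7O

mol C = 50.61 / 44.01 = 1.150; mass C = 1.150 × 12.01 = 13.81 g
mol H = 2 × (18.13 / 18.02) = 2.012; mass H = 2.012 × 1.008 = 2.028 g
mass O = 20.44 − (15.84) = 4.601 g → mol O = 0.2875
Smallest is O at 0.2875 mol; normalising gives C 3.999, H 6.998, O 1.000
≈ 4:7:1 → C4H7O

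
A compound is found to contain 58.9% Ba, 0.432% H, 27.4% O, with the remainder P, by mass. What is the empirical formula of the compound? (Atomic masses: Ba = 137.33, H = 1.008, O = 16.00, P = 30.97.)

Assume 100 g: 58.9 g Ba, 0.432 g H, 27.4 g O, 13.27 g P.
Moles — Ba: 58.9 / 137.33 = 0.4289 mol; H: 0.432 / 1.008 = 0.4286 mol; O: 27.4 / 16.00 = 1.712 mol; P: 13.27 / 30.97 = 0.4285 mol
Smallest is P at 0.4285 mol; normalising gives Ba 1.001, H 1.000, O 3.997, P 1.000
≈ 1:1:4:1 → BaHO4P

BaHO4P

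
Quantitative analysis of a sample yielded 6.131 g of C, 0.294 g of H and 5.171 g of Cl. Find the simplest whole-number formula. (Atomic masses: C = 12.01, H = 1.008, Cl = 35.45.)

C: 6.131 g ÷ 12.01 g/mol = 0.5105 mol
H: 0.294 g ÷ 1.008 g/mol = 0.2917 mol
Cl: 5.171 g ÷ 35.45 g/mol = 0.1459 mol
Ratios (÷ 0.1459): C 3.500, H 2.000, Cl 1.000
×2: C 7.00, H 4.00, Cl 2.00 → C7H4Cl2

C7H4Cl2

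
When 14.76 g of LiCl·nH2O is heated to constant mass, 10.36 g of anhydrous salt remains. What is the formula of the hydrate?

Mass of water lost = 14.76 − 10.36 = 4.4 g → 4.4 / 18.02 = 0.2442 mol H2O
Molar mass of LiCl = 42.39 g/mol → mol LiCl = 10.36 / 42.39 = 0.2444
n = 0.2442 / 0.2444 = 1.00 ≈ 1 → LiCl·H2O

LiCl·H2O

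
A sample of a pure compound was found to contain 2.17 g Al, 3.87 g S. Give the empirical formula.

Moles — Al: 2.17 / 26.98 = 0.08043 mol; S: 3.87 / 32.07 = 0.1207 mol
Divide by the smallest (0.08043 mol Al): Al 1.000, S 1.500
×2: Al 2.00, S 3.00 → Al2S3

Al2S3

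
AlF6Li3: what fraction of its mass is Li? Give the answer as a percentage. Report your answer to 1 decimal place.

Molar mass = 1(26.98) + 6(19.00) + 3(6.94) = 161.800 g/mol
Mass of Li per mole = 3 × 6.94 = 20.820 g
% Li = 20.820 / 161.800 × 100 = 12.9%

12.9%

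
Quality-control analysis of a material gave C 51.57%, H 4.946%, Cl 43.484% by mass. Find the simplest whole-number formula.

Assume 100 g: 51.57 g C, 4.946 g H, 43.484 g Cl.
n(C) = 51.57/12.01 = 4.294, n(H) = 4.946/1.008 = 4.907, n(Cl) = 43.484/35.45 = 1.227
Smallest is Cl at 1.227 mol; normalising gives C 3.501, H 4.000, Cl 1.000
Multiply by 2: C 7.00, H 8.00, Cl 2.00 → C7H8Cl2

C7H8Cl2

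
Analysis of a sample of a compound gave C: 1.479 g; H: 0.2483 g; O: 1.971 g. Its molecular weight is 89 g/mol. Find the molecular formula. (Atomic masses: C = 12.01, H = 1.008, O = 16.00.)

C: 1.479 g ÷ 12.01 g/mol = 0.1231 mol
H: 0.2483 g ÷ 1.008 g/mol = 0.2463 mol
O: 1.971 g ÷ 16.00 g/mol = 0.1232 mol
Smallest is C at 0.1231 mol; normalising gives C 1.000, H 2.000, O 1.000
≈ 1:2:1 → CH2O
Empirical-formula mass = 30.03 g/mol
n = 89 / 30.03 = 2.96 ≈ 3
Molecular formula = (CH2O)×3 = C3H6O3

C3H6O3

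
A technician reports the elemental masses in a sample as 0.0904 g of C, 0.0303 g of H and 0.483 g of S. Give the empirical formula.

CH4S2

Moles — C: 0.0904 / 12.01 = 0.007527 mol; H: 0.0303 / 1.008 = 0.03006 mol; S: 0.483 / 32.07 = 0.01506 mol
Ratios (÷ 0.007527): C 1.000, H 3.994, S 2.001
≈ 1:4:2 → CH4S2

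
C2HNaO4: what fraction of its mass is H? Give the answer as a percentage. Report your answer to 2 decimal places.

Molar mass = 2(12.01) + 1(1.008) + 1(22.99) + 4(16.00) = 112.018 g/mol
Mass of H per mole = 1 × 1.008 = 1.008 g
% H = 1.008 / 112.018 × 100 = 0.90%

0.90%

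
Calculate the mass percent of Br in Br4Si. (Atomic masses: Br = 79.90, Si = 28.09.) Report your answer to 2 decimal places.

91.92%

Molar mass = 4(79.90) + 1(28.09) = 347.690 g/mol
Mass of Br per mole = 4 × 79.90 = 319.600 g
% Br = 319.600 / 347.690 × 100 = 91.92%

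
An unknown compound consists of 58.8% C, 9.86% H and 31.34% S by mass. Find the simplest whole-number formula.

Assume 100 g: 58.8 g C, 9.86 g H, 31.34 g S.
n(C) = 58.8/12.01 = 4.896, n(H) = 9.86/1.008 = 9.782, n(S) = 31.34/32.07 = 0.9772
Divide by the smallest (0.9772 mol S): C 5.010, H 10.010, S 1.000
→ C5H10S

C5H10S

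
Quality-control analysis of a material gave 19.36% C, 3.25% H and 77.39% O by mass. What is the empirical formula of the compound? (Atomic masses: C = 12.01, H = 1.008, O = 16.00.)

CH2O3

Assume 100 g: 19.36 g C, 3.25 g H, 77.39 g O.
C: 19.36 g ÷ 12.01 g/mol = 1.612 mol
H: 3.25 g ÷ 1.008 g/mol = 3.224 mol
O: 77.39 g ÷ 16.00 g/mol = 4.837 mol
Divide by the smallest (1.612 mol C): C 1.000, H 2.000, O 3.001
→ CH2O3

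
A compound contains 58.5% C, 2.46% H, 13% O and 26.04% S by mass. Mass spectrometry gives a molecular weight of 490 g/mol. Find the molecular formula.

C24H12O4S4

Assume 100 g: 58.5 g C, 2.46 g H, 13 g O, 26.04 g S.
C: 58.5 g ÷ 12.01 g/mol = 4.871 mol
H: 2.46 g ÷ 1.008 g/mol = 2.44 mol
O: 13 g ÷ 16.00 g/mol = 0.8125 mol
S: 26.04 g ÷ 32.07 g/mol = 0.812 mol
Ratios (÷ 0.812): C 5.999, H 3.006, O 1.001, S 1.000
→ C6H3OS
Empirical-formula mass = 123.15 g/mol
n = 490 / 123.15 = 3.98 ≈ 4
Molecular formula = (C6H3OS)×4 = C24H12O4S4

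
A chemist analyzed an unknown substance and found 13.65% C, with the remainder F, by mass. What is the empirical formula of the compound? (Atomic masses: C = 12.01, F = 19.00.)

Assume 100 g: 13.65 g C, 86.35 g F.
C: 13.65 g ÷ 12.01 g/mol = 1.137 mol
F: 86.35 g ÷ 19.00 g/mol = 4.545 mol
Ratios (÷ 1.137): C 1.000, F 3.999
Ratio ≈ 1:4, so the empirical formula is CF4

CF4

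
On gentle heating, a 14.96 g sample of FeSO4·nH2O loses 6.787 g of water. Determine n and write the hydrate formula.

FeSO4·7H2O

Mass of anhydrous FeSO4 = 14.96 − 6.787 = 8.173 g
mol H2O = 6.787 / 18.02 = 0.3766
Molar mass of FeSO4 = 151.92 g/mol → mol FeSO4 = 8.173 / 151.92 = 0.0538
n = 0.3766 / 0.0538 = 7.00 ≈ 7 → FeSO4·7H2O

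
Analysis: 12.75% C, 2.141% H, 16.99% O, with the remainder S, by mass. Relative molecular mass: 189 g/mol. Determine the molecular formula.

Assume 100 g: 12.75 g C, 2.141 g H, 16.99 g O, 68.119 g S.
C: 12.75 g ÷ 12.01 g/mol = 1.062 mol
H: 2.141 g ÷ 1.008 g/mol = 2.124 mol
O: 16.99 g ÷ 16.00 g/mol = 1.062 mol
S: 68.119 g ÷ 32.07 g/mol = 2.124 mol
Ratios (÷ 1.062): C 1.000, H 2.001, O 1.000, S 2.001
→ CH2OS2
Empirical-formula mass = 94.17 g/mol
n = 189 / 94.17 = 2.01 ≈ 2
Molecular formula = (CH2OS2)×2 = C2H4O2S4

C2H4O2S4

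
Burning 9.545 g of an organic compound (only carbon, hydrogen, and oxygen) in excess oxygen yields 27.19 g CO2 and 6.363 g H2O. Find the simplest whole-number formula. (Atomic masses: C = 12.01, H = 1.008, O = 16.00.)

C7H8O

mol C = 27.19 / 44.01 = 0.6178; mass C = 0.6178 × 12.01 = 7.420 g
mol H = 2 × (6.363 / 18.02) = 0.7062; mass H = 0.7062 × 1.008 = 0.7119 g
mass O = 9.545 − (8.132) = 1.413 g → mol O = 0.08832
Divide by the smallest (0.08832 mol O): C 6.995, H 7.996, O 1.000
Ratio ≈ 7:8:1, so the empirical formula is C7H8O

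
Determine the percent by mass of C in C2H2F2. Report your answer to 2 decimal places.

37.51%

Molar mass = 2(12.01) + 2(1.008) + 2(19.00) = 64.036 g/mol
Mass of C per mole = 2 × 12.01 = 24.020 g
% C = 24.020 / 64.036 × 100 = 37.51%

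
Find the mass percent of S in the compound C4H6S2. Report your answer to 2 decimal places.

54.25%

Molar mass = 4(12.01) + 6(1.008) + 2(32.07) = 118.228 g/mol
Mass of S per mole = 2 × 32.07 = 64.140 g
% S = 64.140 / 118.228 × 100 = 54.25%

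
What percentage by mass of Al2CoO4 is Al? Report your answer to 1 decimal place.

30.5%

Molar mass = 2(26.98) + 1(58.93) + 4(16.00) = 176.890 g/mol
Mass of Al per mole = 2 × 26.98 = 53.960 g
% Al = 53.960 / 176.890 × 100 = 30.5%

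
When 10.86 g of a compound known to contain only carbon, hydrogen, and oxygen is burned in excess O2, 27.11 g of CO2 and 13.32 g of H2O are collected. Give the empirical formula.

C5H12O

mol C = 27.11 / 44.01 = 0.6160; mass C = 0.6160 × 12.01 = 7.398 g
mol H = 2 × (13.32 / 18.02) = 1.478; mass H = 1.478 × 1.008 = 1.490 g
mass O = 10.86 − (8.888) = 1.972 g → mol O = 0.1232
Smallest is O at 0.1232 mol; normalising gives C 4.999, H 11.997, O 1.000
≈ 5:12:1 → C5H12O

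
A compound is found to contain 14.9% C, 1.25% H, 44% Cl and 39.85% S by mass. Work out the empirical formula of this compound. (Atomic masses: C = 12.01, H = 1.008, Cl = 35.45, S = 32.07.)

Assume 100 g: 14.9 g C, 1.25 g H, 44 g Cl, 39.85 g S.
Moles — C: 14.9 / 12.01 = 1.241 mol; H: 1.25 / 1.008 = 1.24 mol; Cl: 44 / 35.45 = 1.241 mol; S: 39.85 / 32.07 = 1.243 mol
Divide by the smallest (1.24 mol H): C 1.000, H 1.000, Cl 1.001, S 1.002
Ratio ≈ 1:1:1:1, so the empirical formula is CHClS

CHClS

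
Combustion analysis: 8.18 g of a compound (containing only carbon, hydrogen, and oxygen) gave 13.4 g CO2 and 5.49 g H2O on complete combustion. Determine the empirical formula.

mol C = 13.4 / 44.01 = 0.3045; mass C = 0.3045 × 12.01 = 3.657 g
mol H = 2 × (5.49 / 18.02) = 0.6093; mass H = 0.6093 × 1.008 = 0.6142 g
mass O = 8.18 − (4.271) = 3.909 g → mol O = 0.2443
Divide by the smallest (0.2443 mol O): C 1.246, H 2.494, O 1.000
Scaling by 4: C 4.98, H 9.98, O 4.00 → C5H10O4

C5H10O4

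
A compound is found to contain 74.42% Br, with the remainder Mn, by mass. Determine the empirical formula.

Br2Mn

Assume 100 g: 74.42 g Br, 25.58 g Mn.
n(Br) = 74.42/79.90 = 0.9314, n(Mn) = 25.58/54.94 = 0.4656
Smallest is Mn at 0.4656 mol; normalising gives Br 2.000, Mn 1.000
→ Br2Mn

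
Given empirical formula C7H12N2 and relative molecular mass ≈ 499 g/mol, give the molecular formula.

C28H48N8

Empirical-formula mass = 124.19 g/mol
n = 499 / 124.19 = 4.02 ≈ 4
Molecular formula = (C7H12N2)4 = C28H48N8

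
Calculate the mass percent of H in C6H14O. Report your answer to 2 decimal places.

Molar mass = 6(12.01) + 14(1.008) + 1(16.00) = 102.172 g/mol
Mass of H per mole = 14 × 1.008 = 14.112 g
% H = 14.112 / 102.172 × 100 = 13.81%

13.81%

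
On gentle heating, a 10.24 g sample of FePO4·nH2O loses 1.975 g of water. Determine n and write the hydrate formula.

FePO4·2H2O

Mass of anhydrous FePO4 = 10.24 − 1.975 = 8.265 g
mol H2O = 1.975 / 18.02 = 0.1096
Molar mass of FePO4 = 150.82 g/mol → mol FePO4 = 8.265 / 150.82 = 0.0548
n = 0.1096 / 0.0548 = 2.00 ≈ 2 → FePO4·2H2O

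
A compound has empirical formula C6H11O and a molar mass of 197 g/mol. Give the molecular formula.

Empirical-formula mass = 99.15 g/mol
n = 197 / 99.15 = 1.99 ≈ 2
Molecular formula = (C6H11O)2 = C12H22O2

C12H22O2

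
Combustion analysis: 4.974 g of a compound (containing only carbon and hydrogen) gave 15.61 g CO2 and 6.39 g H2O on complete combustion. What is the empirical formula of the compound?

mol C = 15.61 / 44.01 = 0.3547; mass C = 0.3547 × 12.01 = 4.260 g
mol H = 2 × (6.39 / 18.02) = 0.7092; mass H = 0.7092 × 1.008 = 0.7149 g
Divide by the smallest (0.3547 mol C): C 1.000, H 2.000
≈ 1:2 → CH2

CH2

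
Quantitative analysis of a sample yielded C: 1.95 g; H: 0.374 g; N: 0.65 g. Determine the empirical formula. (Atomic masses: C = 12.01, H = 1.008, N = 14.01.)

n(C) = 1.95/12.01 = 0.1624, n(H) = 0.374/1.008 = 0.371, n(N) = 0.65/14.01 = 0.0464
Divide by the smallest (0.0464 mol N): C 3.500, H 7.997, N 1.000
×2: C 7.00, H 15.99, N 2.00 → C7H16N2

C7H16N2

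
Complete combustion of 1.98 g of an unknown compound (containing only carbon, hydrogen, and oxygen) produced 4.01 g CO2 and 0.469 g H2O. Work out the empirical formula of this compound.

C7H4O4

mol C = 4.01 / 44.01 = 0.09112; mass C = 0.09112 × 12.01 = 1.094 g
mol H = 2 × (0.469 / 18.02) = 0.05205; mass H = 0.05205 × 1.008 = 0.05247 g
mass O = 1.98 − (1.147) = 0.8332 g → mol O = 0.05208
Smallest is H at 0.05205 mol; normalising gives C 1.750, H 1.000, O 1.000
Scaling by 4: C 7.00, H 4.00, O 4.00 → C7H4O4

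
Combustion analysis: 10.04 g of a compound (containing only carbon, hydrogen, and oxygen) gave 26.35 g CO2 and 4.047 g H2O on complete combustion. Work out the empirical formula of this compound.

mol C = 26.35 / 44.01 = 0.5987; mass C = 0.5987 × 12.01 = 7.191 g
mol H = 2 × (4.047 / 18.02) = 0.4492; mass H = 0.4492 × 1.008 = 0.4528 g
mass O = 10.04 − (7.643) = 2.397 g → mol O = 0.1498
Divide by the smallest (0.1498 mol O): C 3.997, H 2.999, O 1.000
Ratio ≈ 4:3:1, so the empirical formula is C4H3O

C4H3O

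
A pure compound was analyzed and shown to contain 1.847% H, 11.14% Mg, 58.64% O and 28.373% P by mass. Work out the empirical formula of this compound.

Assume 100 g: 1.847 g H, 11.14 g Mg, 58.64 g O, 28.373 g P.
H: 1.847 g ÷ 1.008 g/mol = 1.832 mol
Mg: 11.14 g ÷ 24.31 g/mol = 0.4582 mol
O: 58.64 g ÷ 16.00 g/mol = 3.665 mol
P: 28.373 g ÷ 30.97 g/mol = 0.9161 mol
Ratios (÷ 0.4582): H 3.999, Mg 1.000, O 7.998, P 1.999
Ratio ≈ 4:1:8:2, so the empirical formula is H4MgO8P2

H4MgO8P2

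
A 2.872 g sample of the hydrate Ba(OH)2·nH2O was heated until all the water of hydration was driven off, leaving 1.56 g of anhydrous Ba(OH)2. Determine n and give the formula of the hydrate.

Ba(OH)2·8H2O

Mass of water lost = 2.872 − 1.56 = 1.312 g → 1.312 / 18.02 = 0.07281 mol H2O
Molar mass of Ba(OH)2 = 171.35 g/mol → mol Ba(OH)2 = 1.56 / 171.35 = 0.009104
n = 0.07281 / 0.009104 = 8.00 ≈ 8 → Ba(OH)2·8H2O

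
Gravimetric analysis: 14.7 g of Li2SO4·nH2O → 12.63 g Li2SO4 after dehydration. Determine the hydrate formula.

Mass of water lost = 14.7 − 12.63 = 2.07 g → 2.07 / 18.02 = 0.1149 mol H2O
Molar mass of Li2SO4 = 109.95 g/mol → mol Li2SO4 = 12.63 / 109.95 = 0.1149
n = 0.1149 / 0.1149 = 1.00 ≈ 1 → Li2SO4·H2O

Li2SO4·H2O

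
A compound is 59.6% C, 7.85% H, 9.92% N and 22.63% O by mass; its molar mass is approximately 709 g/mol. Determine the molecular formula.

Assume 100 g: 59.6 g C, 7.85 g H, 9.92 g N, 22.63 g O.
Moles — C: 59.6 / 12.01 = 4.963 mol; H: 7.85 / 1.008 = 7.788 mol; N: 9.92 / 14.01 = 0.7081 mol; O: 22.63 / 16.00 = 1.414 mol
Ratios (÷ 0.7081): C 7.009, H 10.999, N 1.000, O 1.998
Ratio ≈ 7:11:1:2, so the empirical formula is C7H11NO2
Empirical-formula mass = 141.17 g/mol
n = 709 / 141.17 = 5.02 ≈ 5
Molecular formula = (C7H11NO2)×5 = C35H55N5O10

C35H55N5O10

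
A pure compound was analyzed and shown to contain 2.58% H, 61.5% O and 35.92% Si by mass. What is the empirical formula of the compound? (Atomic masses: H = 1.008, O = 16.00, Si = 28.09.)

Assume 100 g: 2.58 g H, 61.5 g O, 35.92 g Si.
n(H) = 2.58/1.008 = 2.56, n(O) = 61.5/16.00 = 3.844, n(Si) = 35.92/28.09 = 1.279
Ratios (÷ 1.279): H 2.002, O 3.006, Si 1.000
≈ 2:3:1 → H2O3Si

H2O3Si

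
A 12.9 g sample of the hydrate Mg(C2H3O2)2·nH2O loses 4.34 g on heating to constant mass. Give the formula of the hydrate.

Mg(C2H3O2)2·4H2O

Mass of anhydrous Mg(C2H3O2)2 = 12.9 − 4.34 = 8.56 g
mol H2O = 4.34 / 18.02 = 0.2408
Molar mass of Mg(C2H3O2)2 = 142.40 g/mol → mol Mg(C2H3O2)2 = 8.56 / 142.40 = 0.06011
n = 0.2408 / 0.06011 = 4.01 ≈ 4 → Mg(C2H3O2)2·4H2O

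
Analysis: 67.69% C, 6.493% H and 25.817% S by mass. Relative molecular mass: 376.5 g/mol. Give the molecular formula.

Assume 100 g: 67.69 g C, 6.493 g H, 25.817 g S.
n(C) = 67.69/12.01 = 5.636, n(H) = 6.493/1.008 = 6.441, n(S) = 25.817/32.07 = 0.805
Smallest is S at 0.805 mol; normalising gives C 7.001, H 8.002, S 1.000
Ratio ≈ 7:8:1, so the empirical formula is C7H8S
Empirical-formula mass = 124.20 g/mol
n = 376.5 / 124.20 = 3.03 ≈ 3
Molecular formula = (C7H8S)×3 = C21H24S3

C21H24S3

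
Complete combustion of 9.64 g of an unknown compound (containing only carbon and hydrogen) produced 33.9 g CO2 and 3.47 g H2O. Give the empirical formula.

mol C = 33.9 / 44.01 = 0.7703; mass C = 0.7703 × 12.01 = 9.251 g
mol H = 2 × (3.47 / 18.02) = 0.3851; mass H = 0.3851 × 1.008 = 0.3882 g
Divide by the smallest (0.3851 mol H): C 2.000, H 1.000
→ C2H

C2H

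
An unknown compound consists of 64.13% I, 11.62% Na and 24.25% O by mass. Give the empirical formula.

INaO3

Assume 100 g: 64.13 g I, 11.62 g Na, 24.25 g O.
n(I) = 64.13/126.90 = 0.5054, n(Na) = 11.62/22.99 = 0.5054, n(O) = 24.25/16.00 = 1.516
Smallest is I at 0.5054 mol; normalising gives I 1.000, Na 1.000, O 2.999
Ratio ≈ 1:1:3, so the empirical formula is INaO3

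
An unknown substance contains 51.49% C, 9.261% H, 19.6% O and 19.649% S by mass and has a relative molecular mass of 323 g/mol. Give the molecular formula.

Assume 100 g: 51.49 g C, 9.261 g H, 19.6 g O, 19.649 g S.
C: 51.49 g ÷ 12.01 g/mol = 4.287 mol
H: 9.261 g ÷ 1.008 g/mol = 9.188 mol
O: 19.6 g ÷ 16.00 g/mol = 1.225 mol
S: 19.649 g ÷ 32.07 g/mol = 0.6127 mol
Smallest is S at 0.6127 mol; normalising gives C 6.997, H 14.995, O 1.999, S 1.000
→ C7H15O2S
Empirical-formula mass = 163.26 g/mol
n = 323 / 163.26 = 1.98 ≈ 2
Molecular formula = (C7H15O2S)×2 = C14H30O4S2

C14H30O4S2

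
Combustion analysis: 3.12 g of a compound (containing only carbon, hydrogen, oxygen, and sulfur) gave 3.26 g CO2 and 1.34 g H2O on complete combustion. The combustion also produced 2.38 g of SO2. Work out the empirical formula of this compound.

C4H8O3S2

mol C = 3.26 / 44.01 = 0.07407; mass C = 0.07407 × 12.01 = 0.8896 g
mol H = 2 × (1.34 / 18.02) = 0.1487; mass H = 0.1487 × 1.008 = 0.1499 g
mol S = 2.38 / 64.07 = 0.03715; mass S = 1.191 g
mass O = 3.12 − (2.231) = 0.8892 g → mol O = 0.05557
Ratios (÷ 0.03715): C 1.994, H 4.004, O 1.496, S 1.000
Scaling by 2: C 3.99, H 8.01, O 2.99, S 2.00 → C4H8O3S2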